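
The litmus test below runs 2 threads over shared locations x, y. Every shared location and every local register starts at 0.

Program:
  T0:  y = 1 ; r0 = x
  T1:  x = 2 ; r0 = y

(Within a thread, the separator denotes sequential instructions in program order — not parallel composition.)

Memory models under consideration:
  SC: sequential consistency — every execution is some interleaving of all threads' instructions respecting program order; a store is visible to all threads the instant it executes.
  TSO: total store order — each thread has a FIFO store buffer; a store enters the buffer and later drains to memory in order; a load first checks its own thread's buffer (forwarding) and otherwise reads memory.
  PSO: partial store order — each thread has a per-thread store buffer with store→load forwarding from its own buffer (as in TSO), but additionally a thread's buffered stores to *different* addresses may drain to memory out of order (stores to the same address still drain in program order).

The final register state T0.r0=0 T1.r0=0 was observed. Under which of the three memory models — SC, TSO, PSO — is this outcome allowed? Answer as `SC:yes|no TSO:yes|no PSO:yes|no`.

SC:no TSO:yes PSO:yes

outcome vector order: (T0.r0,T1.r0)
SC (3): 01; 20; 21
TSO (4): 00; 01; 20; 21
PSO (4): 00; 01; 20; 21
target 00 ∈ {TSO,PSO}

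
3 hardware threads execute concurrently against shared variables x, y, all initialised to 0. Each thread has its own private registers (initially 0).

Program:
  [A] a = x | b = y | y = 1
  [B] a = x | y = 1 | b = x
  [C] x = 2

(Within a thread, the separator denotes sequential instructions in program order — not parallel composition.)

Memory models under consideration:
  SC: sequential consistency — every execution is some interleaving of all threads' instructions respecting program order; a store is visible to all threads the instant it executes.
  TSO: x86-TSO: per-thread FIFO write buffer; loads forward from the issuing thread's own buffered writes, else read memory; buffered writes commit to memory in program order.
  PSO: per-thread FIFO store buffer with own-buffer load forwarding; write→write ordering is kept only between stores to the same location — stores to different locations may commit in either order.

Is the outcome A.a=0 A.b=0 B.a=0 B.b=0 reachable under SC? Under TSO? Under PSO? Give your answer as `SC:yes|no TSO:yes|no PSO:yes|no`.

outcome vector order: (A.a,A.b,B.a,B.b)
under SC → 0000, 0002, 0022, 0100, 0102, 0122, 2002, 2022, 2100, 2102, 2122
under TSO → 0000, 0002, 0022, 0100, 0102, 0122, 2000, 2002, 2022, 2100, 2102, 2122
under PSO → 0000, 0002, 0022, 0100, 0102, 0122, 2000, 2002, 2022, 2100, 2102, 2122
target 0000 ∈ {SC,TSO,PSO}

SC:yes TSO:yes PSO:yes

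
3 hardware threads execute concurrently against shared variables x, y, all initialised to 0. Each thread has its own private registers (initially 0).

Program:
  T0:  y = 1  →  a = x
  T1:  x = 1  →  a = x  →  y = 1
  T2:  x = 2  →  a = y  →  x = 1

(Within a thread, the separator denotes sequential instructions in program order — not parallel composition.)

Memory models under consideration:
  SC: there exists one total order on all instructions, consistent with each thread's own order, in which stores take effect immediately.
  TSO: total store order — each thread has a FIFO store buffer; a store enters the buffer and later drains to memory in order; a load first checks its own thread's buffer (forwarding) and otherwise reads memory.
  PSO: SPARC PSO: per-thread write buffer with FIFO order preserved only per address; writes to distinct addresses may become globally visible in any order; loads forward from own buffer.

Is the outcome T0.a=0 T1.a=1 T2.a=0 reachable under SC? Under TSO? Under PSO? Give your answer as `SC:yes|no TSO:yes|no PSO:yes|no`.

SC:no TSO:yes PSO:yes

outcome vector order: (T0.a,T1.a,T2.a)
SC: 10 outcomes — {0/1/1; 0/2/1; 1/1/0; 1/1/1; 1/2/0; 1/2/1; 2/1/0; 2/1/1; 2/2/0; 2/2/1}
TSO: 12 outcomes — {0/1/0; 0/1/1; 0/2/0; 0/2/1; 1/1/0; 1/1/1; 1/2/0; 1/2/1; 2/1/0; 2/1/1; 2/2/0; 2/2/1}
PSO: 12 outcomes — {0/1/0; 0/1/1; 0/2/0; 0/2/1; 1/1/0; 1/1/1; 1/2/0; 1/2/1; 2/1/0; 2/1/1; 2/2/0; 2/2/1}
target 0/1/0 ∈ {TSO,PSO}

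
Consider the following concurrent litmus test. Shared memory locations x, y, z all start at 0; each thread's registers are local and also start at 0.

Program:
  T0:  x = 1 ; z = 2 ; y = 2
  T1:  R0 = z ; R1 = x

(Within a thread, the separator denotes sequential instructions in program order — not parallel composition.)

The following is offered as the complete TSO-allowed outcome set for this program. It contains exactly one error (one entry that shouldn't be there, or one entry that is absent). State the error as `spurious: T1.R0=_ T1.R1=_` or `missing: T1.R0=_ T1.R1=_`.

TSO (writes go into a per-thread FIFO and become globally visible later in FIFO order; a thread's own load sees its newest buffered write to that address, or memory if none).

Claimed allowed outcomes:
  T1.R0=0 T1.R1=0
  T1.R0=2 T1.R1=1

missing: T1.R0=0 T1.R1=1

outcome vector order: (T1.R0,T1.R1)
TSO: 3 outcomes — {0/0 0/1 2/1}
TSO∖claimed = {0/1}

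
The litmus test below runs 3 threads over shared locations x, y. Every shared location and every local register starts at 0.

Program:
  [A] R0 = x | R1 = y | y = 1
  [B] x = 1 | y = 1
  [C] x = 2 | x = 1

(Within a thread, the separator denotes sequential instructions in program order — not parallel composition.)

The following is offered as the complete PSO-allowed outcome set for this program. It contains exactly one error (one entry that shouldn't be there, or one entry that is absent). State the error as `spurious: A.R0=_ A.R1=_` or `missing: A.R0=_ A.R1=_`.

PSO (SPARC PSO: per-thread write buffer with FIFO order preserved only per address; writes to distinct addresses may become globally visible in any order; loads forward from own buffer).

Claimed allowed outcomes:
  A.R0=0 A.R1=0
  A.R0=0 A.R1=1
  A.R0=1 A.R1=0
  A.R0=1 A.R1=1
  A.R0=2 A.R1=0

missing: A.R0=2 A.R1=1

outcome vector order: (A.R0,A.R1)
PSO: 6 outcomes — {(0,0); (0,1); (1,0); (1,1); (2,0); (2,1)}
PSO∖claimed = {(2,1)}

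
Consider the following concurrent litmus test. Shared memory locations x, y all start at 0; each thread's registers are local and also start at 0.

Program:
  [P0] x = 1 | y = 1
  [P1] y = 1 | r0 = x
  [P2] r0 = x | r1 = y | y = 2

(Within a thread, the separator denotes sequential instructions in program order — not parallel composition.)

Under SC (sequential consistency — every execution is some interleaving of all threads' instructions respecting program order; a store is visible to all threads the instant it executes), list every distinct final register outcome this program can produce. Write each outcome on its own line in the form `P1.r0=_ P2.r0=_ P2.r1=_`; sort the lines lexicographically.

outcome vector order: (P1.r0,P2.r0,P2.r1)
|SC outcomes| = 7

P1.r0=0 P2.r0=0 P2.r1=0
P1.r0=0 P2.r0=0 P2.r1=1
P1.r0=0 P2.r0=1 P2.r1=1
P1.r0=1 P2.r0=0 P2.r1=0
P1.r0=1 P2.r0=0 P2.r1=1
P1.r0=1 P2.r0=1 P2.r1=0
P1.r0=1 P2.r0=1 P2.r1=1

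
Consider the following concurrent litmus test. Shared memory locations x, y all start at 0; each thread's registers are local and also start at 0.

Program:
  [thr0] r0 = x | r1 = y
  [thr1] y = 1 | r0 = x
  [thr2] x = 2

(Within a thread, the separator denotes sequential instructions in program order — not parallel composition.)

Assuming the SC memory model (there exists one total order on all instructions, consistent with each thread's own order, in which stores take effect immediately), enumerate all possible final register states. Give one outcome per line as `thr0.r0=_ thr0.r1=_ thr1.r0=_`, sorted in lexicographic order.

thr0.r0=0 thr0.r1=0 thr1.r0=0
thr0.r0=0 thr0.r1=0 thr1.r0=2
thr0.r0=0 thr0.r1=1 thr1.r0=0
thr0.r0=0 thr0.r1=1 thr1.r0=2
thr0.r0=2 thr0.r1=0 thr1.r0=2
thr0.r0=2 thr0.r1=1 thr1.r0=0
thr0.r0=2 thr0.r1=1 thr1.r0=2

outcome vector order: (thr0.r0,thr0.r1,thr1.r0)
|SC outcomes| = 7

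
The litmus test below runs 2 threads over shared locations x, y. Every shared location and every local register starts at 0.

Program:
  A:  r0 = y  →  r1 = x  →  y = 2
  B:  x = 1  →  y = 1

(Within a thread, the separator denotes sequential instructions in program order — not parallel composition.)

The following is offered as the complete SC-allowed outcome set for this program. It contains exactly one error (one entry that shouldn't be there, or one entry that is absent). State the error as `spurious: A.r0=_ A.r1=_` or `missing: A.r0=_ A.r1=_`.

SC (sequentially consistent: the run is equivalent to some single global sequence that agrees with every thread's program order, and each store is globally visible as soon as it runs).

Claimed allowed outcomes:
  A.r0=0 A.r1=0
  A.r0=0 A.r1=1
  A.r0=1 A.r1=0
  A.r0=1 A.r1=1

outcome vector order: (A.r0,A.r1)
[SC] allowed = {0/0, 0/1, 1/1}
claimed∖SC = {1/0}

spurious: A.r0=1 A.r1=0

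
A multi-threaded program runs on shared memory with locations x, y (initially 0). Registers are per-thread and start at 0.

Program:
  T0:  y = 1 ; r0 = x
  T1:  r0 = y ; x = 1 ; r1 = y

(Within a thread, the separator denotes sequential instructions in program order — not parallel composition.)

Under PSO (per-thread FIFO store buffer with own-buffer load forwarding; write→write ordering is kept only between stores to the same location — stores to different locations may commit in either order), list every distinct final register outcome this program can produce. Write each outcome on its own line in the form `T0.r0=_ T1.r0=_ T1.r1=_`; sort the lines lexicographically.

outcome vector order: (T0.r0,T1.r0,T1.r1)
|PSO outcomes| = 6

T0.r0=0 T1.r0=0 T1.r1=0
T0.r0=0 T1.r0=0 T1.r1=1
T0.r0=0 T1.r0=1 T1.r1=1
T0.r0=1 T1.r0=0 T1.r1=0
T0.r0=1 T1.r0=0 T1.r1=1
T0.r0=1 T1.r0=1 T1.r1=1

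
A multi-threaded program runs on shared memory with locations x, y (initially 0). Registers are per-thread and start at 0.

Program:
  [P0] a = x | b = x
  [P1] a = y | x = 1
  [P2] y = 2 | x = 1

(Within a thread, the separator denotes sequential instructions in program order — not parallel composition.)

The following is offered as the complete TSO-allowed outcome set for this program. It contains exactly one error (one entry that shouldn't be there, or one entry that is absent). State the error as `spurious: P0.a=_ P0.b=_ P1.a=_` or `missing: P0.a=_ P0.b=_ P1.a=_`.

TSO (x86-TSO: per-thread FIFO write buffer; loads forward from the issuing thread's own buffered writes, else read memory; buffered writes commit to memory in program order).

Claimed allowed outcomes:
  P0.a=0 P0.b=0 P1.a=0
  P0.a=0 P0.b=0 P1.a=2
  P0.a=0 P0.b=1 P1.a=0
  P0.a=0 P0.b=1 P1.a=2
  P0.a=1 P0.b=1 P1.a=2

outcome vector order: (P0.a,P0.b,P1.a)
[TSO] allowed = {(0,0,0), (0,0,2), (0,1,0), (0,1,2), (1,1,0), (1,1,2)}
TSO∖claimed = {(1,1,0)}

missing: P0.a=1 P0.b=1 P1.a=0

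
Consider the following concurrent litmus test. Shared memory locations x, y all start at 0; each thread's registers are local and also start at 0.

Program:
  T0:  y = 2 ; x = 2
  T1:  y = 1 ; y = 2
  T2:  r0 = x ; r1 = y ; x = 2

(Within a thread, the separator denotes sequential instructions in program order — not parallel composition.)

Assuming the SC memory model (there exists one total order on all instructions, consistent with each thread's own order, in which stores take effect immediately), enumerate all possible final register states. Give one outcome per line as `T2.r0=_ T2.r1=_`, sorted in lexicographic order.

T2.r0=0 T2.r1=0
T2.r0=0 T2.r1=1
T2.r0=0 T2.r1=2
T2.r0=2 T2.r1=1
T2.r0=2 T2.r1=2

outcome vector order: (T2.r0,T2.r1)
|SC outcomes| = 5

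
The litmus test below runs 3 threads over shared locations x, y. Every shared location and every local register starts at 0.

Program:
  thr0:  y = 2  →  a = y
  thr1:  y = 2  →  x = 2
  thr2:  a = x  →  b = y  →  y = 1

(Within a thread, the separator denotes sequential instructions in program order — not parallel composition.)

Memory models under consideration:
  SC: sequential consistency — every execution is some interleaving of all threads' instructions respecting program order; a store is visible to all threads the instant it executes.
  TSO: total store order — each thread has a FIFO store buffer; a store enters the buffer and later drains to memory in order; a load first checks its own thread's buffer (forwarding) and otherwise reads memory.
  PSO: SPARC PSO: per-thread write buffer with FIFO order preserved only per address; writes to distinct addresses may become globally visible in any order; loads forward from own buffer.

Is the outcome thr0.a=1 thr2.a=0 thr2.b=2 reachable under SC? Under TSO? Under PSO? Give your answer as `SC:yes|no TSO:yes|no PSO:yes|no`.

outcome vector order: (thr0.a,thr2.a,thr2.b)
SC: 6 outcomes — {<1 0 0>, <1 0 2>, <1 2 2>, <2 0 0>, <2 0 2>, <2 2 2>}
TSO: 6 outcomes — {<1 0 0>, <1 0 2>, <1 2 2>, <2 0 0>, <2 0 2>, <2 2 2>}
PSO: 8 outcomes — {<1 0 0>, <1 0 2>, <1 2 0>, <1 2 2>, <2 0 0>, <2 0 2>, <2 2 0>, <2 2 2>}
target <1 0 2> ∈ {SC,TSO,PSO}

SC:yes TSO:yes PSO:yes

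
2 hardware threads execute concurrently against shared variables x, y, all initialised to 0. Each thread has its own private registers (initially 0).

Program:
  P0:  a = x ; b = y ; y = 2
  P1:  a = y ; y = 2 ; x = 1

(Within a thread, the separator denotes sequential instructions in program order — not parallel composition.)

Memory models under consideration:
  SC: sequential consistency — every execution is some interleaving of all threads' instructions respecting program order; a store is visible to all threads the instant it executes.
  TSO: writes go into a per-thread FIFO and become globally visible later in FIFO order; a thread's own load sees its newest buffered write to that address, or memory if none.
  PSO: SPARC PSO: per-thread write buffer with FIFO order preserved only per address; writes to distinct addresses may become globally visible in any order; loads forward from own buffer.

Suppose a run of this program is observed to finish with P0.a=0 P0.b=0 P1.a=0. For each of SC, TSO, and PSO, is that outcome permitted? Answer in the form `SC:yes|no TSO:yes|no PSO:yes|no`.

SC:yes TSO:yes PSO:yes

outcome vector order: (P0.a,P0.b,P1.a)
SC: 4 outcomes — {(0,0,0), (0,0,2), (0,2,0), (1,2,0)}
TSO: 4 outcomes — {(0,0,0), (0,0,2), (0,2,0), (1,2,0)}
PSO: 5 outcomes — {(0,0,0), (0,0,2), (0,2,0), (1,0,0), (1,2,0)}
target (0,0,0) ∈ {SC,TSO,PSO}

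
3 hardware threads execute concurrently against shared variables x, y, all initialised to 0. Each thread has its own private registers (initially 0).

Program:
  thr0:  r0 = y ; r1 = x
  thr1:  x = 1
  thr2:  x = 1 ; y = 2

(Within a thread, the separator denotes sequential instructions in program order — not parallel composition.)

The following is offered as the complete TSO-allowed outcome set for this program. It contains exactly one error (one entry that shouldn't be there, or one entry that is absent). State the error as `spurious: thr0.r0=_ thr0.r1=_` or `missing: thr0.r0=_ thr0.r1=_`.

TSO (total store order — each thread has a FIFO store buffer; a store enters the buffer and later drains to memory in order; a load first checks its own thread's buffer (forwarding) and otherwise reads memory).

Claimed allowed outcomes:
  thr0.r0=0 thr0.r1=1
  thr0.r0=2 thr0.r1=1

outcome vector order: (thr0.r0,thr0.r1)
[TSO] allowed = {(0,0); (0,1); (2,1)}
TSO∖claimed = {(0,0)}

missing: thr0.r0=0 thr0.r1=0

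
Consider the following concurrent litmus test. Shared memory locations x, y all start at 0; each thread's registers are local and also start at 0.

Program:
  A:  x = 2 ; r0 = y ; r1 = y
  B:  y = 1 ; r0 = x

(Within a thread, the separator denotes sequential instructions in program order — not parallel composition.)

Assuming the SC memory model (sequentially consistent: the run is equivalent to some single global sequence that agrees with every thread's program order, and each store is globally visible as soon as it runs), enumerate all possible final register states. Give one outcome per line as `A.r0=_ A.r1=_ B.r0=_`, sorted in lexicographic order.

outcome vector order: (A.r0,A.r1,B.r0)
|SC outcomes| = 4

A.r0=0 A.r1=0 B.r0=2
A.r0=0 A.r1=1 B.r0=2
A.r0=1 A.r1=1 B.r0=0
A.r0=1 A.r1=1 B.r0=2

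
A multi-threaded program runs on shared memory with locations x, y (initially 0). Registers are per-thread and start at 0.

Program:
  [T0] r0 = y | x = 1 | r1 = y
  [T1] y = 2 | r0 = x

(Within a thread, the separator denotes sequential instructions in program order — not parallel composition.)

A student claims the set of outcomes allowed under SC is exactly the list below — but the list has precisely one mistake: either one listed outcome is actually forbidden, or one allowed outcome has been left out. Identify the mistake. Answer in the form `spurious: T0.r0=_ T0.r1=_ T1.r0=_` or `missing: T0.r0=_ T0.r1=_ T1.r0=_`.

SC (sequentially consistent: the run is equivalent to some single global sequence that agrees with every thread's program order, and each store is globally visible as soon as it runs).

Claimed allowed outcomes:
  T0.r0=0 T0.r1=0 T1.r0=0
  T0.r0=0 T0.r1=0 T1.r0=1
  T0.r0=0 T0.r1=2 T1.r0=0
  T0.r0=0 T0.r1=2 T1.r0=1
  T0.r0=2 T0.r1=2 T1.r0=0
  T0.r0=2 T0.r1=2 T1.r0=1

spurious: T0.r0=0 T0.r1=0 T1.r0=0

outcome vector order: (T0.r0,T0.r1,T1.r0)
SC (5): 001, 020, 021, 220, 221
claimed∖SC = {000}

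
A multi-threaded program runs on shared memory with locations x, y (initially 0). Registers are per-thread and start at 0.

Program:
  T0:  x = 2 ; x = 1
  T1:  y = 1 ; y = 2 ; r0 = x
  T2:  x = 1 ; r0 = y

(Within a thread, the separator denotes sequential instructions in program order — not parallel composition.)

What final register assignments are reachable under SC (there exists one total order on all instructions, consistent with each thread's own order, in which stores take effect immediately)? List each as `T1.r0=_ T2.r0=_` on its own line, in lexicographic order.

outcome vector order: (T1.r0,T2.r0)
|SC outcomes| = 7

T1.r0=0 T2.r0=2
T1.r0=1 T2.r0=0
T1.r0=1 T2.r0=1
T1.r0=1 T2.r0=2
T1.r0=2 T2.r0=0
T1.r0=2 T2.r0=1
T1.r0=2 T2.r0=2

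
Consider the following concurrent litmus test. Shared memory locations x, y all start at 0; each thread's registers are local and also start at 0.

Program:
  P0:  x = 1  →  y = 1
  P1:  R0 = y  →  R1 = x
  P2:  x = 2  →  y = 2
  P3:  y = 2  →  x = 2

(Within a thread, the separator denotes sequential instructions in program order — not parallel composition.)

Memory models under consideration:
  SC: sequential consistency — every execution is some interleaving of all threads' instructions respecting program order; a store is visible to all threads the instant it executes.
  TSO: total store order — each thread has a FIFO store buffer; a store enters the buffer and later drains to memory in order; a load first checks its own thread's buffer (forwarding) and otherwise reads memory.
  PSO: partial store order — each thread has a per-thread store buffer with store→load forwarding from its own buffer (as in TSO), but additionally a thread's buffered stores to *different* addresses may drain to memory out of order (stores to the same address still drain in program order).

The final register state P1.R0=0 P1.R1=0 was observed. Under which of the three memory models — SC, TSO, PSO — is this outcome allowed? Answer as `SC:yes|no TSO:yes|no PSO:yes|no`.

outcome vector order: (P1.R0,P1.R1)
SC (8): 0/0, 0/1, 0/2, 1/1, 1/2, 2/0, 2/1, 2/2
TSO (8): 0/0, 0/1, 0/2, 1/1, 1/2, 2/0, 2/1, 2/2
PSO (9): 0/0, 0/1, 0/2, 1/0, 1/1, 1/2, 2/0, 2/1, 2/2
target 0/0 ∈ {SC,TSO,PSO}

SC:yes TSO:yes PSO:yes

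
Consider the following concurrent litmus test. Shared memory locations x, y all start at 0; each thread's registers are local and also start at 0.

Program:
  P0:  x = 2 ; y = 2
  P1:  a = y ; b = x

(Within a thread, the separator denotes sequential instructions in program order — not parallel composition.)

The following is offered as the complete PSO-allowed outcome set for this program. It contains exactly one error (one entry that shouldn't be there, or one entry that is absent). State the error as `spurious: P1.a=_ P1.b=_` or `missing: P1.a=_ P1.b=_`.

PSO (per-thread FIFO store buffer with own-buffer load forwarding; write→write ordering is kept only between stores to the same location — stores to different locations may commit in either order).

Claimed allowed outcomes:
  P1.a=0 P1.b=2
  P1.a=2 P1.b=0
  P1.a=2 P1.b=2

missing: P1.a=0 P1.b=0

outcome vector order: (P1.a,P1.b)
PSO: 4 outcomes — {0/0; 0/2; 2/0; 2/2}
PSO∖claimed = {0/0}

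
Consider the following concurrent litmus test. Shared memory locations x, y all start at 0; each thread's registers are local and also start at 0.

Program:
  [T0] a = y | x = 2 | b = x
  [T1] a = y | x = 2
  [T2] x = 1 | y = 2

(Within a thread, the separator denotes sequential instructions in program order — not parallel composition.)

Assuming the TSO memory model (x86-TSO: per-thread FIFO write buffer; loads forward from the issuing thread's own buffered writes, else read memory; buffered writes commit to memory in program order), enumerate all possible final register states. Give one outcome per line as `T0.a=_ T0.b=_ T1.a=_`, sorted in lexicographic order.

T0.a=0 T0.b=1 T1.a=0
T0.a=0 T0.b=1 T1.a=2
T0.a=0 T0.b=2 T1.a=0
T0.a=0 T0.b=2 T1.a=2
T0.a=2 T0.b=2 T1.a=0
T0.a=2 T0.b=2 T1.a=2

outcome vector order: (T0.a,T0.b,T1.a)
|TSO outcomes| = 6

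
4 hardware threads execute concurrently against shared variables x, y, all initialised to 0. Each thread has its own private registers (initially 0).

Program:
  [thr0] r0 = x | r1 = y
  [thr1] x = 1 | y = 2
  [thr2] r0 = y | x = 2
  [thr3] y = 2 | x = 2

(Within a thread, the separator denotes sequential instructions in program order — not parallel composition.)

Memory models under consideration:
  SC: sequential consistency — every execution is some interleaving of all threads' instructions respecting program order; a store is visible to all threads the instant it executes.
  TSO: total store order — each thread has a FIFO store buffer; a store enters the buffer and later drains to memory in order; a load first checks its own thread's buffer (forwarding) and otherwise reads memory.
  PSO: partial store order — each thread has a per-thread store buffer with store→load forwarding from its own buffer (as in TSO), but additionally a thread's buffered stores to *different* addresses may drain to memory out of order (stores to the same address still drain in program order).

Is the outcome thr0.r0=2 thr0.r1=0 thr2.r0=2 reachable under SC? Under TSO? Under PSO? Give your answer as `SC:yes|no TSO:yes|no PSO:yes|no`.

outcome vector order: (thr0.r0,thr0.r1,thr2.r0)
[SC] allowed = {0/0/0, 0/0/2, 0/2/0, 0/2/2, 1/0/0, 1/0/2, 1/2/0, 1/2/2, 2/0/0, 2/2/0, 2/2/2}
[TSO] allowed = {0/0/0, 0/0/2, 0/2/0, 0/2/2, 1/0/0, 1/0/2, 1/2/0, 1/2/2, 2/0/0, 2/2/0, 2/2/2}
[PSO] allowed = {0/0/0, 0/0/2, 0/2/0, 0/2/2, 1/0/0, 1/0/2, 1/2/0, 1/2/2, 2/0/0, 2/0/2, 2/2/0, 2/2/2}
target 2/0/2 ∈ {PSO}

SC:no TSO:no PSO:yes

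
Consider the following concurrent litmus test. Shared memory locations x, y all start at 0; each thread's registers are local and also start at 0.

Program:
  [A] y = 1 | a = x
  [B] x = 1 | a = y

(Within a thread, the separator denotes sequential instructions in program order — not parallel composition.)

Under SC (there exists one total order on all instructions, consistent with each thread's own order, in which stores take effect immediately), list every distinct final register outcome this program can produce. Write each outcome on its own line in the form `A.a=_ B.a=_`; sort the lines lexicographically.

A.a=0 B.a=1
A.a=1 B.a=0
A.a=1 B.a=1

outcome vector order: (A.a,B.a)
|SC outcomes| = 3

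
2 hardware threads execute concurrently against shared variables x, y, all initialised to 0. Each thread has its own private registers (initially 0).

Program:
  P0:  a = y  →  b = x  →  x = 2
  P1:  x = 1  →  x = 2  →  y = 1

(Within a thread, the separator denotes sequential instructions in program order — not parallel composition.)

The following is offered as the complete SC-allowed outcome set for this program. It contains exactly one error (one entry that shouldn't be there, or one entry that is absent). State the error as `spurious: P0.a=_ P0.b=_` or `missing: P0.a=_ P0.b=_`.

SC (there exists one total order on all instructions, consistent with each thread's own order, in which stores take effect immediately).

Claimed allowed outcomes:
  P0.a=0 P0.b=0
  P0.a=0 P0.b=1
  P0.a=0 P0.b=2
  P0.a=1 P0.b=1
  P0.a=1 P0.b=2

spurious: P0.a=1 P0.b=1

outcome vector order: (P0.a,P0.b)
[SC] allowed = {(0,0), (0,1), (0,2), (1,2)}
claimed∖SC = {(1,1)}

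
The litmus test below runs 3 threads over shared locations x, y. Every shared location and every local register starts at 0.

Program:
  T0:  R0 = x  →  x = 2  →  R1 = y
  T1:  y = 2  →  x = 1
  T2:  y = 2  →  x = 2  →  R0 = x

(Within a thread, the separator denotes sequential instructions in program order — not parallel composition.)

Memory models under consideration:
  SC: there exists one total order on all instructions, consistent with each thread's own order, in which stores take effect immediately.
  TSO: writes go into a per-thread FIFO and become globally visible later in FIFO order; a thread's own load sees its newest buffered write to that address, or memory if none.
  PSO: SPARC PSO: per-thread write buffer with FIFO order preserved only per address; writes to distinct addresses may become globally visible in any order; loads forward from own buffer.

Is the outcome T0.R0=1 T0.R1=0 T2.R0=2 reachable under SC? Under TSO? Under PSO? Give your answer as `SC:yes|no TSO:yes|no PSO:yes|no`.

SC:no TSO:no PSO:yes

outcome vector order: (T0.R0,T0.R1,T2.R0)
SC: 8 outcomes — {0/0/1; 0/0/2; 0/2/1; 0/2/2; 1/2/1; 1/2/2; 2/2/1; 2/2/2}
TSO: 8 outcomes — {0/0/1; 0/0/2; 0/2/1; 0/2/2; 1/2/1; 1/2/2; 2/2/1; 2/2/2}
PSO: 12 outcomes — {0/0/1; 0/0/2; 0/2/1; 0/2/2; 1/0/1; 1/0/2; 1/2/1; 1/2/2; 2/0/1; 2/0/2; 2/2/1; 2/2/2}
target 1/0/2 ∈ {PSO}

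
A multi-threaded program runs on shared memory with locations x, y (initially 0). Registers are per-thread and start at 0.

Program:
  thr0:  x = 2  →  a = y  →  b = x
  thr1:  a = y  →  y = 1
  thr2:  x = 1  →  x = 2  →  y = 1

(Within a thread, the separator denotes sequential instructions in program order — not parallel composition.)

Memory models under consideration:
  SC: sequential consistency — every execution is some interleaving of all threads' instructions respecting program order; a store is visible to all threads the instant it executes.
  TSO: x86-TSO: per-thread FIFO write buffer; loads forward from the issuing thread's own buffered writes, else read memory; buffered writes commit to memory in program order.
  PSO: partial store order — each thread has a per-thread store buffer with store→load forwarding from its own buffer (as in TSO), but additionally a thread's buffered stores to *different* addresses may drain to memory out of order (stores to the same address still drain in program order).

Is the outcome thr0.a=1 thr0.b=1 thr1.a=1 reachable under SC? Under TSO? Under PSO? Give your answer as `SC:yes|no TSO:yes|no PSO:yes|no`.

SC:no TSO:no PSO:yes

outcome vector order: (thr0.a,thr0.b,thr1.a)
SC (7): 010, 011, 020, 021, 110, 120, 121
TSO (7): 010, 011, 020, 021, 110, 120, 121
PSO (8): 010, 011, 020, 021, 110, 111, 120, 121
target 111 ∈ {PSO}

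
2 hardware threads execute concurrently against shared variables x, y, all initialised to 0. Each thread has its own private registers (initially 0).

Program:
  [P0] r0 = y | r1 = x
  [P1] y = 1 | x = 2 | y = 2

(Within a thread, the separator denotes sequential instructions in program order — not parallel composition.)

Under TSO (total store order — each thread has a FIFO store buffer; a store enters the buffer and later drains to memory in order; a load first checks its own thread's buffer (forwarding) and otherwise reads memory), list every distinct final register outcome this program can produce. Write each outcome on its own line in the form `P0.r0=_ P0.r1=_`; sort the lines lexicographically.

P0.r0=0 P0.r1=0
P0.r0=0 P0.r1=2
P0.r0=1 P0.r1=0
P0.r0=1 P0.r1=2
P0.r0=2 P0.r1=2

outcome vector order: (P0.r0,P0.r1)
|TSO outcomes| = 5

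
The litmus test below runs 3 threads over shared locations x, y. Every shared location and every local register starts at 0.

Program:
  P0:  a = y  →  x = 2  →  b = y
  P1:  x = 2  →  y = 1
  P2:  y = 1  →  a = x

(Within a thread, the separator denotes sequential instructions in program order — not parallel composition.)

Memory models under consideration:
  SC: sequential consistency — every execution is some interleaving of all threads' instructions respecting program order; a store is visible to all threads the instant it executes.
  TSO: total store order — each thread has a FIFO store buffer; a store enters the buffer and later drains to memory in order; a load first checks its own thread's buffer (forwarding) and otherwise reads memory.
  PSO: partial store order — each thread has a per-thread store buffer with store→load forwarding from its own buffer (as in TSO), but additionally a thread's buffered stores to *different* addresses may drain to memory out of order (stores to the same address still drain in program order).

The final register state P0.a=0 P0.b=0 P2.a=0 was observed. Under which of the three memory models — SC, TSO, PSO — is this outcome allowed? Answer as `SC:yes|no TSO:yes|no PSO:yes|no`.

SC:no TSO:yes PSO:yes

outcome vector order: (P0.a,P0.b,P2.a)
SC: 5 outcomes — {(0,0,2), (0,1,0), (0,1,2), (1,1,0), (1,1,2)}
TSO: 6 outcomes — {(0,0,0), (0,0,2), (0,1,0), (0,1,2), (1,1,0), (1,1,2)}
PSO: 6 outcomes — {(0,0,0), (0,0,2), (0,1,0), (0,1,2), (1,1,0), (1,1,2)}
target (0,0,0) ∈ {TSO,PSO}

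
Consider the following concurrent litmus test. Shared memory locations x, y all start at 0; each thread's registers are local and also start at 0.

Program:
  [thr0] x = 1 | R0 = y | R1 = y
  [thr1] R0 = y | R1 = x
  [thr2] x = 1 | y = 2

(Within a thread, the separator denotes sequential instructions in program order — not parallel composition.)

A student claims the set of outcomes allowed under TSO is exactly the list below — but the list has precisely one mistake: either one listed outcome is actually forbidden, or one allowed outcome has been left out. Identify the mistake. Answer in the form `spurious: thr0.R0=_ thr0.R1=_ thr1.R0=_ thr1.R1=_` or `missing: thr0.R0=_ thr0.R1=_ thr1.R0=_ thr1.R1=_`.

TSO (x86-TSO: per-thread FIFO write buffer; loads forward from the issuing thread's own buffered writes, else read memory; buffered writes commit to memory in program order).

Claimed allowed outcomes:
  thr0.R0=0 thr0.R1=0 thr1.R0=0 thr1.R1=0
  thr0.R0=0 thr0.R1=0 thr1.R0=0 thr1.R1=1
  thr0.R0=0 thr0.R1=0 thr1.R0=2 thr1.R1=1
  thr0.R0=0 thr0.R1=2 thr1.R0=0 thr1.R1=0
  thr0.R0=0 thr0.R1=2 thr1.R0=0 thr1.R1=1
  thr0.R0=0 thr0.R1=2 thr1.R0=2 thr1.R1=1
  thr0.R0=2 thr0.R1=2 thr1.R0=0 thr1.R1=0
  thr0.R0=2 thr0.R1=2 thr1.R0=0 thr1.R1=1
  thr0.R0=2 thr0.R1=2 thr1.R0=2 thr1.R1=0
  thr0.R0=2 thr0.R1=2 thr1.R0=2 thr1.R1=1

outcome vector order: (thr0.R0,thr0.R1,thr1.R0,thr1.R1)
under TSO → <0 0 0 0>, <0 0 0 1>, <0 0 2 1>, <0 2 0 0>, <0 2 0 1>, <0 2 2 1>, <2 2 0 0>, <2 2 0 1>, <2 2 2 1>
claimed∖TSO = {<2 2 2 0>}

spurious: thr0.R0=2 thr0.R1=2 thr1.R0=2 thr1.R1=0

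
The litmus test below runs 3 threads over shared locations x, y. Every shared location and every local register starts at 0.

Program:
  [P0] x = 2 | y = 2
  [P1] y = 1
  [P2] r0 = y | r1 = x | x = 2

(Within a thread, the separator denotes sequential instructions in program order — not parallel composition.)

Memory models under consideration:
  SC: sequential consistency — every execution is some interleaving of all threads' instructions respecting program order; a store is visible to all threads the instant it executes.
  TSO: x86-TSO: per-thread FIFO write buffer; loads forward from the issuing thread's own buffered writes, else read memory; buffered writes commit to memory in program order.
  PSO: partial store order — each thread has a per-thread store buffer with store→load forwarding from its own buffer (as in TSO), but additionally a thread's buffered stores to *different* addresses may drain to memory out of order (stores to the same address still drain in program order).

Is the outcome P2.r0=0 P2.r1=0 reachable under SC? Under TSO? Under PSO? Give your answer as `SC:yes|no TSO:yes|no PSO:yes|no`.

outcome vector order: (P2.r0,P2.r1)
under SC → <0 0>; <0 2>; <1 0>; <1 2>; <2 2>
under TSO → <0 0>; <0 2>; <1 0>; <1 2>; <2 2>
under PSO → <0 0>; <0 2>; <1 0>; <1 2>; <2 0>; <2 2>
target <0 0> ∈ {SC,TSO,PSO}

SC:yes TSO:yes PSO:yes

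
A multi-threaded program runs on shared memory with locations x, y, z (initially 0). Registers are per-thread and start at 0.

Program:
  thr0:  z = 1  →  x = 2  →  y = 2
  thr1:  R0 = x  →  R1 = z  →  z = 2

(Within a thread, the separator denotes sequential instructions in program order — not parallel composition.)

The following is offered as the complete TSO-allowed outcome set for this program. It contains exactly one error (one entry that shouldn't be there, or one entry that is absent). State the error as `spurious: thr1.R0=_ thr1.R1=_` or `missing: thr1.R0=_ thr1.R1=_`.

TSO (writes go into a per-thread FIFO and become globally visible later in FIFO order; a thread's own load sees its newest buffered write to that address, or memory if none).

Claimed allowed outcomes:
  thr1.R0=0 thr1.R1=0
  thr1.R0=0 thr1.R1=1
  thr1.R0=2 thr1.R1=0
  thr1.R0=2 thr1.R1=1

spurious: thr1.R0=2 thr1.R1=0

outcome vector order: (thr1.R0,thr1.R1)
TSO: 3 outcomes — {00 01 21}
claimed∖TSO = {20}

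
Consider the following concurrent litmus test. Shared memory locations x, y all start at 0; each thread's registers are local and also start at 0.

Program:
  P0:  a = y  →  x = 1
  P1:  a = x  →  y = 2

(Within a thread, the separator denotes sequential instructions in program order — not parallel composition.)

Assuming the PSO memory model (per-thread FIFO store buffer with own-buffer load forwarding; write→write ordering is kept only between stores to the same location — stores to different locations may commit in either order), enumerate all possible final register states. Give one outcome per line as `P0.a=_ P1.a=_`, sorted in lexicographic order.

P0.a=0 P1.a=0
P0.a=0 P1.a=1
P0.a=2 P1.a=0

outcome vector order: (P0.a,P1.a)
|PSO outcomes| = 3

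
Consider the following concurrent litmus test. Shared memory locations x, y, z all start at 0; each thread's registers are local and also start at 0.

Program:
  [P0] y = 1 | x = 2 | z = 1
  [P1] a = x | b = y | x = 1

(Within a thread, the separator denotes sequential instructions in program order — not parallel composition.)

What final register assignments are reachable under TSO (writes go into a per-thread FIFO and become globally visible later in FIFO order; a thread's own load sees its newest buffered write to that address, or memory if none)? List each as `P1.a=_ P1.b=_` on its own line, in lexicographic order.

outcome vector order: (P1.a,P1.b)
|TSO outcomes| = 3

P1.a=0 P1.b=0
P1.a=0 P1.b=1
P1.a=2 P1.b=1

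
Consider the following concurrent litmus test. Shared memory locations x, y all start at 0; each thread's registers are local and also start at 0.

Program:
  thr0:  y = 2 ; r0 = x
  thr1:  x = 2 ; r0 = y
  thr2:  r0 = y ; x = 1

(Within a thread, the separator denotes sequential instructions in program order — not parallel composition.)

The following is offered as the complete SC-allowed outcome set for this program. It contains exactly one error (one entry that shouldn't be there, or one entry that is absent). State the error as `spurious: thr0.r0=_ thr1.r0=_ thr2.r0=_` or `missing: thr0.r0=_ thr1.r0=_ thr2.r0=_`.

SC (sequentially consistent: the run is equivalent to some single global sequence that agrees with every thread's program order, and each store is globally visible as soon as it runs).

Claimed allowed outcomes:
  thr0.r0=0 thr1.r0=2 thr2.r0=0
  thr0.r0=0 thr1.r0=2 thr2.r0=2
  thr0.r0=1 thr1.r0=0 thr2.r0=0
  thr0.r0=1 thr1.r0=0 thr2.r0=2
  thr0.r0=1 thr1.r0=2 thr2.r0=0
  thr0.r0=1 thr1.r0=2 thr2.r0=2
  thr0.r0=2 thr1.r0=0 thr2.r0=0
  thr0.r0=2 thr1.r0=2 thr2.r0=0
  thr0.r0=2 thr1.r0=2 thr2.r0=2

outcome vector order: (thr0.r0,thr1.r0,thr2.r0)
under SC → 0/2/0 0/2/2 1/0/0 1/0/2 1/2/0 1/2/2 2/0/0 2/0/2 2/2/0 2/2/2
SC∖claimed = {2/0/2}

missing: thr0.r0=2 thr1.r0=0 thr2.r0=2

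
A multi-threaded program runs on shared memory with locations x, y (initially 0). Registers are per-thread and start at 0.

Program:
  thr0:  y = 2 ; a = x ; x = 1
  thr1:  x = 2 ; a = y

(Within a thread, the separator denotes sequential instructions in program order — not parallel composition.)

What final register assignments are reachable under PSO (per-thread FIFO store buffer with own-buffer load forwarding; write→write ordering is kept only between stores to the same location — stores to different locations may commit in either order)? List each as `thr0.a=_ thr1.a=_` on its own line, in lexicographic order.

outcome vector order: (thr0.a,thr1.a)
|PSO outcomes| = 4

thr0.a=0 thr1.a=0
thr0.a=0 thr1.a=2
thr0.a=2 thr1.a=0
thr0.a=2 thr1.a=2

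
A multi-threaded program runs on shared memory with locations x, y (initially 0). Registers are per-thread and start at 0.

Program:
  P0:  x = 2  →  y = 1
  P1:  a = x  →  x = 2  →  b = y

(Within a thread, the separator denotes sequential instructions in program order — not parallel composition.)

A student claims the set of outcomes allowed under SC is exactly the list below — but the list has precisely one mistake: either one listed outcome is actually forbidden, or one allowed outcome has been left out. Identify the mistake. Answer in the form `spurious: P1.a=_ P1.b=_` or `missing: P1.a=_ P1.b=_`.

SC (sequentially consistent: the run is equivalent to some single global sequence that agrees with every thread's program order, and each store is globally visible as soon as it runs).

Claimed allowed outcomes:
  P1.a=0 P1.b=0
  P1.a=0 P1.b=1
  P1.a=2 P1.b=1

outcome vector order: (P1.a,P1.b)
SC (4): 0/0 0/1 2/0 2/1
SC∖claimed = {2/0}

missing: P1.a=2 P1.b=0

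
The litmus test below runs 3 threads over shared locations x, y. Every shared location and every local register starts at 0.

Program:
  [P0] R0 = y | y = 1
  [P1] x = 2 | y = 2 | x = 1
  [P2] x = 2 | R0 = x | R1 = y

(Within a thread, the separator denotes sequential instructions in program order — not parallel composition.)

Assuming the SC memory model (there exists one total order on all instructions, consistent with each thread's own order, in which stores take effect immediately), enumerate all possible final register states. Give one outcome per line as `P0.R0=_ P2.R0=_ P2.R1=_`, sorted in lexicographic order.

outcome vector order: (P0.R0,P2.R0,P2.R1)
|SC outcomes| = 10

P0.R0=0 P2.R0=1 P2.R1=1
P0.R0=0 P2.R0=1 P2.R1=2
P0.R0=0 P2.R0=2 P2.R1=0
P0.R0=0 P2.R0=2 P2.R1=1
P0.R0=0 P2.R0=2 P2.R1=2
P0.R0=2 P2.R0=1 P2.R1=1
P0.R0=2 P2.R0=1 P2.R1=2
P0.R0=2 P2.R0=2 P2.R1=0
P0.R0=2 P2.R0=2 P2.R1=1
P0.R0=2 P2.R0=2 P2.R1=2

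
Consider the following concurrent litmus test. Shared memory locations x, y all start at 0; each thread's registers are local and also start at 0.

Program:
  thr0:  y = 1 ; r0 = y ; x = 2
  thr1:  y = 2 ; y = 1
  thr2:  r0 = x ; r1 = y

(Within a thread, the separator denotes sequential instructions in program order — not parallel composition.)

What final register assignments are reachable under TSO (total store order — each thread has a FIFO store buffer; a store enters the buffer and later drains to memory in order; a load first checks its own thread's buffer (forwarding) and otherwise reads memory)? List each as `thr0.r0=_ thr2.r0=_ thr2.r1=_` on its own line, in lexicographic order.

outcome vector order: (thr0.r0,thr2.r0,thr2.r1)
|TSO outcomes| = 10

thr0.r0=1 thr2.r0=0 thr2.r1=0
thr0.r0=1 thr2.r0=0 thr2.r1=1
thr0.r0=1 thr2.r0=0 thr2.r1=2
thr0.r0=1 thr2.r0=2 thr2.r1=1
thr0.r0=1 thr2.r0=2 thr2.r1=2
thr0.r0=2 thr2.r0=0 thr2.r1=0
thr0.r0=2 thr2.r0=0 thr2.r1=1
thr0.r0=2 thr2.r0=0 thr2.r1=2
thr0.r0=2 thr2.r0=2 thr2.r1=1
thr0.r0=2 thr2.r0=2 thr2.r1=2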